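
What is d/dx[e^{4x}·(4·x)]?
\left(16 x + 4\right) e^{4 x}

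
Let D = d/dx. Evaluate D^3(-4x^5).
- 240 x^{2}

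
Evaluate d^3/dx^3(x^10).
720 x^{7}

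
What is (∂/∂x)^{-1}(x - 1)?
\frac{x^{2}}{2} - x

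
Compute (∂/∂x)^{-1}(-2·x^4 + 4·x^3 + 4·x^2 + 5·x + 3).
- \frac{2 x^{5}}{5} + x^{4} + \frac{4 x^{3}}{3} + \frac{5 x^{2}}{2} + 3 x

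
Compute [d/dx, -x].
-1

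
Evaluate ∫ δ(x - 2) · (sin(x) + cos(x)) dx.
\cos{\left(2 \right)} + \sin{\left(2 \right)}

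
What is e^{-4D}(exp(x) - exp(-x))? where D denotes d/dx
- e^{4 - x} + e^{x - 4}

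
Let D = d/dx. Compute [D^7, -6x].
-42D^{6}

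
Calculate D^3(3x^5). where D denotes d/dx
180 x^{2}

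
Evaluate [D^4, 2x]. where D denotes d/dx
8D^{3}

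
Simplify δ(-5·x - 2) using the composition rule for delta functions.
\frac{\delta(x + 2/5)}{5}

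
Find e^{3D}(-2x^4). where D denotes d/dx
- 2 x^{4} - 24 x^{3} - 108 x^{2} - 216 x - 162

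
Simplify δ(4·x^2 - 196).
\frac{\delta(x - 7) + \delta(x + 7)}{56}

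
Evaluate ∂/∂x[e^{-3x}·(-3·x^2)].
3 x \left(3 x - 2\right) e^{- 3 x}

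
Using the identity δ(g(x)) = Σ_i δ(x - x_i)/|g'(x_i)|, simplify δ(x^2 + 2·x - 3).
\frac{\delta(x - 1) + \delta(x + 3)}{4}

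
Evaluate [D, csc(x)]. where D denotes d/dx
- \cot{\left(x \right)} \csc{\left(x \right)}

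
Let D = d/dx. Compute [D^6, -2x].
-12D^{5}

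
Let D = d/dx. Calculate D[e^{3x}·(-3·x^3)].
9 x^{2} \left(- x - 1\right) e^{3 x}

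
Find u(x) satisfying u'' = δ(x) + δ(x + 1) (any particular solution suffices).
\frac{|x|}{2} + \frac{|x + 1|}{2}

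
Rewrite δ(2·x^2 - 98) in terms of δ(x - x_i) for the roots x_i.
\frac{\delta(x - 7) + \delta(x + 7)}{28}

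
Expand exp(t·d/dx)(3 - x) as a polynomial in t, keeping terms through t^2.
- t - x + 3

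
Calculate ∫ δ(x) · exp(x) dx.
1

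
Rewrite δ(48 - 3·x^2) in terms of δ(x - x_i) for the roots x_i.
\frac{\delta(x - 4) + \delta(x + 4)}{24}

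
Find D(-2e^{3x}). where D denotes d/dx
- 6 e^{3 x}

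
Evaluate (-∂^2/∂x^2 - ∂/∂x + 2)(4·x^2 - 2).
8 x^{2} - 8 x - 12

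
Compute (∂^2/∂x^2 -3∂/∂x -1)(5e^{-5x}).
195 e^{- 5 x}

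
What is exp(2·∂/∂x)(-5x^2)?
- 5 x^{2} - 20 x - 20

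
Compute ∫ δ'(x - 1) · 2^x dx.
- \log{\left(4 \right)}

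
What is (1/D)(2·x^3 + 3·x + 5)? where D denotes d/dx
\frac{x^{4}}{2} + \frac{3 x^{2}}{2} + 5 x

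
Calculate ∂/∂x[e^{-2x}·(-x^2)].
2 x \left(x - 1\right) e^{- 2 x}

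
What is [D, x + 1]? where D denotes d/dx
1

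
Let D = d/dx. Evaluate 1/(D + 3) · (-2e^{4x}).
- \frac{2 e^{4 x}}{7}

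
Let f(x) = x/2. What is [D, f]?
\frac{1}{2}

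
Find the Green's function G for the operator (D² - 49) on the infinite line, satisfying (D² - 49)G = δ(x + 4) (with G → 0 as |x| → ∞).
-\frac{e^{-7|x + 4|}}{14}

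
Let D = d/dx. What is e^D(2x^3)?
2 x^{3} + 6 x^{2} + 6 x + 2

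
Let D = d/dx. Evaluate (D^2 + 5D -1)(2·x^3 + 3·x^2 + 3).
- 2 x^{3} + 27 x^{2} + 42 x + 3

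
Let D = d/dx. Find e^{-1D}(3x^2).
3 x^{2} - 6 x + 3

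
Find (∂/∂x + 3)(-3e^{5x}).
- 24 e^{5 x}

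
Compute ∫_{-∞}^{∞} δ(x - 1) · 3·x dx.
3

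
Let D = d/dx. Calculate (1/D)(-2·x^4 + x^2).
- \frac{2 x^{5}}{5} + \frac{x^{3}}{3}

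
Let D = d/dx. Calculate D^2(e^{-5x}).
25 e^{- 5 x}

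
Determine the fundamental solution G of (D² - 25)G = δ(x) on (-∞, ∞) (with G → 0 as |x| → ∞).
-\frac{e^{-5|x|}}{10}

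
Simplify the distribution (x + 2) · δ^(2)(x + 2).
-2\delta'(x + 2)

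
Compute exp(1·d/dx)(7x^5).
7 x^{5} + 35 x^{4} + 70 x^{3} + 70 x^{2} + 35 x + 7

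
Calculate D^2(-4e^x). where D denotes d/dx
- 4 e^{x}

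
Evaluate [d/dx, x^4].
4 x^{3}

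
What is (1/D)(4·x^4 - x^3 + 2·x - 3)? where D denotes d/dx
\frac{4 x^{5}}{5} - \frac{x^{4}}{4} + x^{2} - 3 x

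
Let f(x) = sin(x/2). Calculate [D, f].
\frac{\cos{\left(\frac{x}{2} \right)}}{2}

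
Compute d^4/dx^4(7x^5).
840 x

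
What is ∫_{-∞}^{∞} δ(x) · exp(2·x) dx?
1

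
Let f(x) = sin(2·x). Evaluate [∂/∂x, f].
2 \cos{\left(2 x \right)}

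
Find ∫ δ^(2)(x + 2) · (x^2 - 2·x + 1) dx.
2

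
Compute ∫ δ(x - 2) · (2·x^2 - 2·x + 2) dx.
6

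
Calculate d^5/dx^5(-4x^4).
0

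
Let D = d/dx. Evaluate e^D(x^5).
x^{5} + 5 x^{4} + 10 x^{3} + 10 x^{2} + 5 x + 1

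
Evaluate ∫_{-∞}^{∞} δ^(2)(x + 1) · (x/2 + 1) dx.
0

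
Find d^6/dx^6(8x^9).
483840 x^{3}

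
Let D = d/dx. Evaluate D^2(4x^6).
120 x^{4}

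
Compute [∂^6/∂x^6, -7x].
-42\frac{d^{5}}{dx^{5}}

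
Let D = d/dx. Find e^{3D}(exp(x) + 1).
e^{x + 3} + 1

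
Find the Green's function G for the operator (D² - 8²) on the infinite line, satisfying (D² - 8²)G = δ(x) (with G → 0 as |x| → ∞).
-\frac{e^{-8|x|}}{16}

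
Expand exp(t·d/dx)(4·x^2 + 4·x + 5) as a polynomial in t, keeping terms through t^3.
4 t^{2} + 4 t \left(2 x + 1\right) + 4 x^{2} + 4 x + 5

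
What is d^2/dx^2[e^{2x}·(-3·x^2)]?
\left(- 12 x^{2} - 24 x - 6\right) e^{2 x}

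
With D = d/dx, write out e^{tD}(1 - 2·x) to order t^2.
- 2 t - 2 x + 1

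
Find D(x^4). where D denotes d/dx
4 x^{3}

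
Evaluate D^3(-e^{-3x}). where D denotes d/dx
27 e^{- 3 x}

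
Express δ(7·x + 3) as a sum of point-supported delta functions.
\frac{\delta(x + 3/7)}{7}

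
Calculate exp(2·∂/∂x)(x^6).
x^{6} + 12 x^{5} + 60 x^{4} + 160 x^{3} + 240 x^{2} + 192 x + 64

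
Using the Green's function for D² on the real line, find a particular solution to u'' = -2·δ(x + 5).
-|x + 5|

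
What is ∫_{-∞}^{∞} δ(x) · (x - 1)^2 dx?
1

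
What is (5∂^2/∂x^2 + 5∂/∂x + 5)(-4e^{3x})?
- 260 e^{3 x}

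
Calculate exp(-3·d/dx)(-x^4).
- x^{4} + 12 x^{3} - 54 x^{2} + 108 x - 81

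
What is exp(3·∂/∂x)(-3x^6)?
- 3 x^{6} - 54 x^{5} - 405 x^{4} - 1620 x^{3} - 3645 x^{2} - 4374 x - 2187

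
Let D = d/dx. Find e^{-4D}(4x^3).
4 x^{3} - 48 x^{2} + 192 x - 256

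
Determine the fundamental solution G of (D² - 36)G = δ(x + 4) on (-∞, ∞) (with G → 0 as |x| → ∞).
-\frac{e^{-6|x + 4|}}{12}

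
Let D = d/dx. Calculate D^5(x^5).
120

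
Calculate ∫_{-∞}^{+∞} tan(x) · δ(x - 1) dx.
\tan{\left(1 \right)}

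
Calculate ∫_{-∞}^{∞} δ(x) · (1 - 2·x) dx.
1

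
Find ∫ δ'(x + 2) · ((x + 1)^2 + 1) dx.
2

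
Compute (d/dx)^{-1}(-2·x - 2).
- x^{2} - 2 x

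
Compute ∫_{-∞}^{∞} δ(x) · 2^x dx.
1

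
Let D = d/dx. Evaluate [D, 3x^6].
18 x^{5}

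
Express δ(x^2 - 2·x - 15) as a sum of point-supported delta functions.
\frac{\delta(x - 5) + \delta(x + 3)}{8}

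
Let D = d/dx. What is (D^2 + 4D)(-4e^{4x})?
- 128 e^{4 x}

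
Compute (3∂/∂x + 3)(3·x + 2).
9 x + 15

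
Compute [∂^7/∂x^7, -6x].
-42\frac{d^{6}}{dx^{6}}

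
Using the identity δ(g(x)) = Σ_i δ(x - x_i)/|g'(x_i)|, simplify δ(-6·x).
\frac{\delta(x)}{6}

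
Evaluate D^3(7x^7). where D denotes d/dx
1470 x^{4}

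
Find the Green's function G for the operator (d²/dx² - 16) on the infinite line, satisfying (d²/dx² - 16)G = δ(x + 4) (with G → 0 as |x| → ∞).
-\frac{e^{-4|x + 4|}}{8}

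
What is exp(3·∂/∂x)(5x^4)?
5 x^{4} + 60 x^{3} + 270 x^{2} + 540 x + 405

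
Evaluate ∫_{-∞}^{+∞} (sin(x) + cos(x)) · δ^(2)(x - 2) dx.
- \sin{\left(2 \right)} - \cos{\left(2 \right)}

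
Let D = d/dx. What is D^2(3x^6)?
90 x^{4}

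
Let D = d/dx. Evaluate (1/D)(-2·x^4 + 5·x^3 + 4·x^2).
- \frac{2 x^{5}}{5} + \frac{5 x^{4}}{4} + \frac{4 x^{3}}{3}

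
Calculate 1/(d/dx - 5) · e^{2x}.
- \frac{e^{2 x}}{3}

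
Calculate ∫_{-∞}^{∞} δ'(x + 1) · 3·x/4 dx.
- \frac{3}{4}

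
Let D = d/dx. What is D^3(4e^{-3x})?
- 108 e^{- 3 x}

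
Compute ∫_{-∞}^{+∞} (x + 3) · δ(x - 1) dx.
4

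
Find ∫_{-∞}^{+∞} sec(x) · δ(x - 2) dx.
\sec{\left(2 \right)}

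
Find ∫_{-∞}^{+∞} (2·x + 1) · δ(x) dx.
1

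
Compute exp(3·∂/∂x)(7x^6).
7 x^{6} + 126 x^{5} + 945 x^{4} + 3780 x^{3} + 8505 x^{2} + 10206 x + 5103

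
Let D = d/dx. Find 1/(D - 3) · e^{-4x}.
- \frac{e^{- 4 x}}{7}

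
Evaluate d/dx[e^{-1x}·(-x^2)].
x \left(x - 2\right) e^{- x}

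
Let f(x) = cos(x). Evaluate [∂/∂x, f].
- \sin{\left(x \right)}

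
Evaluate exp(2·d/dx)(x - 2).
x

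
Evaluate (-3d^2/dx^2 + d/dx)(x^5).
5 x^{3} \left(x - 12\right)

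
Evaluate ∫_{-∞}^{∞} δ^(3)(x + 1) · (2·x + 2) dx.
0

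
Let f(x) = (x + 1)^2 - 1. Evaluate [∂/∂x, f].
2 x + 2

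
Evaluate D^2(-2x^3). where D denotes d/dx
- 12 x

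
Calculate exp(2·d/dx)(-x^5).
- x^{5} - 10 x^{4} - 40 x^{3} - 80 x^{2} - 80 x - 32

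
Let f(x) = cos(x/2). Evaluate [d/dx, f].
- \frac{\sin{\left(\frac{x}{2} \right)}}{2}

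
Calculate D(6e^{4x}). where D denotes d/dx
24 e^{4 x}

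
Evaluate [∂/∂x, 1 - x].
-1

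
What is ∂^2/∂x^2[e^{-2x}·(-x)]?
4 \left(1 - x\right) e^{- 2 x}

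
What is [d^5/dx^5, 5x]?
25\frac{d^{4}}{dx^{4}}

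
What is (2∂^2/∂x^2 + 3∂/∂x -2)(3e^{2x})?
36 e^{2 x}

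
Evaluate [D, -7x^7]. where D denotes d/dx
- 49 x^{6}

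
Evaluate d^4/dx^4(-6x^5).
- 720 x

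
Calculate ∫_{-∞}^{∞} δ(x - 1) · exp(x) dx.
e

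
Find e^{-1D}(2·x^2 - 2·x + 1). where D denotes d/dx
2 x^{2} - 6 x + 5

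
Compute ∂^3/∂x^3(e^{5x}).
125 e^{5 x}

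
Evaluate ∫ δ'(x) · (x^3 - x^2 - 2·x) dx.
2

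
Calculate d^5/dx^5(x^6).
720 x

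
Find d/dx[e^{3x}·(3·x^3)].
9 x^{2} \left(x + 1\right) e^{3 x}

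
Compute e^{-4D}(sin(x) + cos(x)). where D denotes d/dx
\sqrt{2} \cos{\left(- x + \frac{\pi}{4} + 4 \right)}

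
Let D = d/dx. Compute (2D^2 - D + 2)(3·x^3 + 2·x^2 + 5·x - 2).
6 x^{3} - 5 x^{2} + 42 x - 1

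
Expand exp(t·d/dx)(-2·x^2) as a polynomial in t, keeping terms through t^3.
- 2 t^{2} - 4 t x - 2 x^{2}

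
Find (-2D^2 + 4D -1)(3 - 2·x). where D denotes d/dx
2 x - 11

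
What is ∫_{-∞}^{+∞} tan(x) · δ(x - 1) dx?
\tan{\left(1 \right)}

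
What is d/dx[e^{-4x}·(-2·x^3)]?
x^{2} \left(8 x - 6\right) e^{- 4 x}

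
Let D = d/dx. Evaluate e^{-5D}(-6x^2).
- 6 x^{2} + 60 x - 150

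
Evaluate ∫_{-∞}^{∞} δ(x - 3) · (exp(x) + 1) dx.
1 + e^{3}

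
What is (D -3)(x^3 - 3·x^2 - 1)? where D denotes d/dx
- 3 x^{3} + 12 x^{2} - 6 x + 3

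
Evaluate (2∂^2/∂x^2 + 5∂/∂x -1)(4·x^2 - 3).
- 4 x^{2} + 40 x + 19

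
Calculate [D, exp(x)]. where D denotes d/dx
e^{x}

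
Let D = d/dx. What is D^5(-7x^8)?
- 47040 x^{3}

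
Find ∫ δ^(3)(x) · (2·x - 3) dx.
0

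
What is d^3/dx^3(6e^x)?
6 e^{x}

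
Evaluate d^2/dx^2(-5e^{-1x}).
- 5 e^{- x}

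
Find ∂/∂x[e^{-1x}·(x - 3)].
\left(4 - x\right) e^{- x}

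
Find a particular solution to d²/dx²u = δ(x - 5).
\frac{|x - 5|}{2}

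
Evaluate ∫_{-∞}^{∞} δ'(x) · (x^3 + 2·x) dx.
-2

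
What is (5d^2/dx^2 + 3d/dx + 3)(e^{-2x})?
17 e^{- 2 x}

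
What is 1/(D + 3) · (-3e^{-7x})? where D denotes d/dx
\frac{3 e^{- 7 x}}{4}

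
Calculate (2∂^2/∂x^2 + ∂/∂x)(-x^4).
4 x^{2} \left(- x - 6\right)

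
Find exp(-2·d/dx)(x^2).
x^{2} - 4 x + 4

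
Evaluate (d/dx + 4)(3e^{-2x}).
6 e^{- 2 x}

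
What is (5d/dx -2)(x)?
5 - 2 x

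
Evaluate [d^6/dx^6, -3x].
-18\frac{d^{5}}{dx^{5}}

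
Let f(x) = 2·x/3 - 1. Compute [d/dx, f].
\frac{2}{3}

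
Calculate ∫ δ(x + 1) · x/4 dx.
- \frac{1}{4}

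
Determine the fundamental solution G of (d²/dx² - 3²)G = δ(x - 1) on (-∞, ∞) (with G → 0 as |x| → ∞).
-\frac{e^{-3|x - 1|}}{6}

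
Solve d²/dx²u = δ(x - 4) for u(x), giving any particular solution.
\frac{|x - 4|}{2}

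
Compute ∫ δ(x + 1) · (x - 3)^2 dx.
16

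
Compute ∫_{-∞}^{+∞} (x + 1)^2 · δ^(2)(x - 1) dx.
2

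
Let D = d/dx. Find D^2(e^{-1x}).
e^{- x}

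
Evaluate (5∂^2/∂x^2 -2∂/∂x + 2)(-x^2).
- 2 x^{2} + 4 x - 10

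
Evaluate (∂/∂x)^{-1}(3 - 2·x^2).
- \frac{2 x^{3}}{3} + 3 x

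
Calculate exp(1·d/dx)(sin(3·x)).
\sin{\left(3 x + 3 \right)}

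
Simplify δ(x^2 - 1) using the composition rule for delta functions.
\frac{\delta(x + 1) + \delta(x - 1)}{2}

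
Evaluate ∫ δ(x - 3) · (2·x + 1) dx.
7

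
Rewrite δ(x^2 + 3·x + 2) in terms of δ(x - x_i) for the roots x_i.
\frac{\delta(x + 1) + \delta(x + 2)}{1}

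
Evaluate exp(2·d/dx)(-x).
- x - 2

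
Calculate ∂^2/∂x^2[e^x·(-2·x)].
2 \left(- x - 2\right) e^{x}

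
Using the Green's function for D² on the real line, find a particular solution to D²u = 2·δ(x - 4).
|x - 4|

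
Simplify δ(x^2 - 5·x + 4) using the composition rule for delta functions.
\frac{\delta(x - 1) + \delta(x - 4)}{3}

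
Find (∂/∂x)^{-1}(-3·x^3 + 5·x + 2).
- \frac{3 x^{4}}{4} + \frac{5 x^{2}}{2} + 2 x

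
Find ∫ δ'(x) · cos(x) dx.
0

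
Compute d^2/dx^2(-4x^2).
-8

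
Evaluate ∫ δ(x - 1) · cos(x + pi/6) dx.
\cos{\left(\frac{\pi}{6} + 1 \right)}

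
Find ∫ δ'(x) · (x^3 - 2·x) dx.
2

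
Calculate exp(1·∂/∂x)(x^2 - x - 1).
x^{2} + x - 1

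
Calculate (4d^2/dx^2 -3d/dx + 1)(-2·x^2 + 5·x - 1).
- 2 x^{2} + 17 x - 32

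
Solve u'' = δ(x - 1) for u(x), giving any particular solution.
\frac{|x - 1|}{2}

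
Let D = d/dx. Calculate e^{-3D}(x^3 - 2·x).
x^{3} - 9 x^{2} + 25 x - 21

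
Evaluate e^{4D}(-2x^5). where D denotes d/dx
- 2 x^{5} - 40 x^{4} - 320 x^{3} - 1280 x^{2} - 2560 x - 2048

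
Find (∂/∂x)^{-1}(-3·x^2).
- x^{3}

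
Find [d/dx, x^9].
9 x^{8}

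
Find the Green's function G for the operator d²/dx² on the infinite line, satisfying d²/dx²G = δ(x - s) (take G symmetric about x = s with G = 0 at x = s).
\frac{|x - s|}{2}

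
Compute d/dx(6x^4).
24 x^{3}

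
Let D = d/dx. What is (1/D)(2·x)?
x^{2}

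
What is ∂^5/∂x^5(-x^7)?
- 2520 x^{2}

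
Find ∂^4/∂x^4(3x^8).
5040 x^{4}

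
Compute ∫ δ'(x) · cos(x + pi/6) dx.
\frac{1}{2}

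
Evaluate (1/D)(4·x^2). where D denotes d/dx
\frac{4 x^{3}}{3}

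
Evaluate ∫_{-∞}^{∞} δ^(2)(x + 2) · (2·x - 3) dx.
0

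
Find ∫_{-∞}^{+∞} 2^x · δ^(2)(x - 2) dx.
4 \log{\left(2 \right)}^{2}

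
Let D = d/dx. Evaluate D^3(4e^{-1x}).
- 4 e^{- x}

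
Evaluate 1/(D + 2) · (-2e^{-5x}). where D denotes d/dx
\frac{2 e^{- 5 x}}{3}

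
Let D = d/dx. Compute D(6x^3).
18 x^{2}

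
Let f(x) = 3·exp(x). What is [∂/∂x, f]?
3 e^{x}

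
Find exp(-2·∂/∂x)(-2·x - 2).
2 - 2 x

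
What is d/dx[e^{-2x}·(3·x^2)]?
6 x \left(1 - x\right) e^{- 2 x}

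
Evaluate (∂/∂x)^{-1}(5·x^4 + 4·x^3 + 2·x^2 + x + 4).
x^{5} + x^{4} + \frac{2 x^{3}}{3} + \frac{x^{2}}{2} + 4 x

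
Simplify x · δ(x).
0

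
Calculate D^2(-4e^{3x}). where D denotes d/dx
- 36 e^{3 x}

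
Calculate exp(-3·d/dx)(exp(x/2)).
e^{\frac{x}{2} - \frac{3}{2}}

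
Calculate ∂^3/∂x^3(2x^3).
12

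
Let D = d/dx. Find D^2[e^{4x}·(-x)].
\left(- 16 x - 8\right) e^{4 x}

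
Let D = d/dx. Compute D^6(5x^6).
3600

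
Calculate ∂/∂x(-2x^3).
- 6 x^{2}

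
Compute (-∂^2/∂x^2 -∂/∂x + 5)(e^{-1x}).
5 e^{- x}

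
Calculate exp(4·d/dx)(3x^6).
3 x^{6} + 72 x^{5} + 720 x^{4} + 3840 x^{3} + 11520 x^{2} + 18432 x + 12288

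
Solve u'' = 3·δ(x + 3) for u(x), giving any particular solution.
\frac{3|x + 3|}{2}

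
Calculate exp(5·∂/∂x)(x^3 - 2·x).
x^{3} + 15 x^{2} + 73 x + 115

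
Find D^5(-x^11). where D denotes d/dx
- 55440 x^{6}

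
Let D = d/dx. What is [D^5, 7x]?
35D^{4}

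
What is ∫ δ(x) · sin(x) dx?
0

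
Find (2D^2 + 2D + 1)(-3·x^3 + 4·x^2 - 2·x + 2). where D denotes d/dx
- 3 x^{3} - 14 x^{2} - 22 x + 14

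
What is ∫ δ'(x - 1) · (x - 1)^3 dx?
0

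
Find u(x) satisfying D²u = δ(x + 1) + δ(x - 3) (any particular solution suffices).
\frac{|x + 1|}{2} + \frac{|x - 3|}{2}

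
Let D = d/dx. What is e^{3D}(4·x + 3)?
4 x + 15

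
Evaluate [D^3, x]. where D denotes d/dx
3D^{2}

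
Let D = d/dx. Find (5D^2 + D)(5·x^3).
15 x \left(x + 10\right)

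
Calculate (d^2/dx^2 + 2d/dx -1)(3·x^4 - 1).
- 3 x^{4} + 24 x^{3} + 36 x^{2} + 1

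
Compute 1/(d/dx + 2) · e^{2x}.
\frac{e^{2 x}}{4}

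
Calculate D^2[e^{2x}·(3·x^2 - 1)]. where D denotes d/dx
\left(12 x^{2} + 24 x + 2\right) e^{2 x}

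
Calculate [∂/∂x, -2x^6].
- 12 x^{5}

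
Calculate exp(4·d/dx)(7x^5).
7 x^{5} + 140 x^{4} + 1120 x^{3} + 4480 x^{2} + 8960 x + 7168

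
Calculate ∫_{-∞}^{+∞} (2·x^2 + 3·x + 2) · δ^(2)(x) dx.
4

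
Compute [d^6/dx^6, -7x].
-42\frac{d^{5}}{dx^{5}}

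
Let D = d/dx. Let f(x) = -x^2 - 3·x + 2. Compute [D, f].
- 2 x - 3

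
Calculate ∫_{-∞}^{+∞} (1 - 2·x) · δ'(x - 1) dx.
2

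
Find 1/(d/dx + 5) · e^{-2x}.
\frac{e^{- 2 x}}{3}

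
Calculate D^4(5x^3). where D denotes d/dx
0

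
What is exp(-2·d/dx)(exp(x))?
e^{x - 2}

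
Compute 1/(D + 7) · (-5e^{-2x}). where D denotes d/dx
- e^{- 2 x}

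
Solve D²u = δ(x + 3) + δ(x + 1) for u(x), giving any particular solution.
\frac{|x + 3|}{2} + \frac{|x + 1|}{2}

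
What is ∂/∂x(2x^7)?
14 x^{6}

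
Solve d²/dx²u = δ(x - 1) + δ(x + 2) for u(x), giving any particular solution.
\frac{|x - 1|}{2} + \frac{|x + 2|}{2}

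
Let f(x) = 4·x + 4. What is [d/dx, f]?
4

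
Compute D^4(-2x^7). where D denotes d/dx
- 1680 x^{3}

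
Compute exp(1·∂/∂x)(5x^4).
5 x^{4} + 20 x^{3} + 30 x^{2} + 20 x + 5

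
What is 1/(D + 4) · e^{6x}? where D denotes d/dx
\frac{e^{6 x}}{10}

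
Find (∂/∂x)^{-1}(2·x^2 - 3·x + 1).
\frac{2 x^{3}}{3} - \frac{3 x^{2}}{2} + x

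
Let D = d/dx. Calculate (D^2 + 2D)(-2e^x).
- 6 e^{x}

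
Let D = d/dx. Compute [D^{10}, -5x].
-50D^{9}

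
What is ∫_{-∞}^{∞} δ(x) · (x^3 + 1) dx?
1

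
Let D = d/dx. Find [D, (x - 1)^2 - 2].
2 x - 2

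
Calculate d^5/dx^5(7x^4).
0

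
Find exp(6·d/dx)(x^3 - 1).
x^{3} + 18 x^{2} + 108 x + 215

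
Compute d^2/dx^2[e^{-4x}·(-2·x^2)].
4 \left(- 8 x^{2} + 8 x - 1\right) e^{- 4 x}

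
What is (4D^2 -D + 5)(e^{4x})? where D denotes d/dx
65 e^{4 x}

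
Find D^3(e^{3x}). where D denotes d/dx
27 e^{3 x}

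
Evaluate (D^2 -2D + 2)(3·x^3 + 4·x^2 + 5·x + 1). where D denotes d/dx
2 x \left(3 x^{2} - 5 x + 6\right)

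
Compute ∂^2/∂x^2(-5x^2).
-10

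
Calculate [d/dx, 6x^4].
24 x^{3}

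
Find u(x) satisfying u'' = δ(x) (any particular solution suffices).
\frac{|x|}{2}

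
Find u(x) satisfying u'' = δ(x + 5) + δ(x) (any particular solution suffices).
\frac{|x + 5|}{2} + \frac{|x|}{2}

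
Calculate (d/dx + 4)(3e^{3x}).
21 e^{3 x}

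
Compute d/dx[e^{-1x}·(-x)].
\left(x - 1\right) e^{- x}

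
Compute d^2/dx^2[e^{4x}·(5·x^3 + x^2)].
\left(80 x^{3} + 136 x^{2} + 46 x + 2\right) e^{4 x}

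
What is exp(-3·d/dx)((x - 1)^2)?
x^{2} - 8 x + 16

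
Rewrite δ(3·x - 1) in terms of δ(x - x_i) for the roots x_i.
\frac{\delta(x - 1/3)}{3}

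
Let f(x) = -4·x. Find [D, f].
-4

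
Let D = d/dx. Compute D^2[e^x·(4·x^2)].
4 \left(x^{2} + 4 x + 2\right) e^{x}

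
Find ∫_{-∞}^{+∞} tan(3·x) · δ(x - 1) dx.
\tan{\left(3 \right)}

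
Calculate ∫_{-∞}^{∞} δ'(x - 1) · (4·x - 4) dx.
-4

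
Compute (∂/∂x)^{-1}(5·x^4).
x^{5}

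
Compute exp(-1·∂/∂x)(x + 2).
x + 1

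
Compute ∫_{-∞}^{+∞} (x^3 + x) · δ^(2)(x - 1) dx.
6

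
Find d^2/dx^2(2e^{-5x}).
50 e^{- 5 x}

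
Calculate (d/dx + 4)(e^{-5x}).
- e^{- 5 x}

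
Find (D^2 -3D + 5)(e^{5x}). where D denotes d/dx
15 e^{5 x}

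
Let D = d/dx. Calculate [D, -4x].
-4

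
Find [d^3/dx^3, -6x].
-18\frac{d^{2}}{dx^{2}}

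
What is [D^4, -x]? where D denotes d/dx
-4D^{3}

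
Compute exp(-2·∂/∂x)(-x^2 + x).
- x^{2} + 5 x - 6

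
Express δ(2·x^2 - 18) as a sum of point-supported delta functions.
\frac{\delta(x - 3) + \delta(x + 3)}{12}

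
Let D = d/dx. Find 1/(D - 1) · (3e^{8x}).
\frac{3 e^{8 x}}{7}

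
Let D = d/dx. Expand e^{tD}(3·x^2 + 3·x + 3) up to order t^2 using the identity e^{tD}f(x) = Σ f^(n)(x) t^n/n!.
3 t^{2} + 3 t \left(2 x + 1\right) + 3 x^{2} + 3 x + 3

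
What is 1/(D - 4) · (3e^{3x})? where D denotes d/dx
- 3 e^{3 x}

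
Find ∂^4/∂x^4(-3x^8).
- 5040 x^{4}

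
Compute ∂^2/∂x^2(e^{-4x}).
16 e^{- 4 x}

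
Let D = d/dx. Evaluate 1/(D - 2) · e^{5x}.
\frac{e^{5 x}}{3}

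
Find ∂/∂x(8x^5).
40 x^{4}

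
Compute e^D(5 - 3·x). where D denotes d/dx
2 - 3 x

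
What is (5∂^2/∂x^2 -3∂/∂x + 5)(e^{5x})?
115 e^{5 x}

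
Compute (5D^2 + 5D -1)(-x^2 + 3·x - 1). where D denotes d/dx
x^{2} - 13 x + 6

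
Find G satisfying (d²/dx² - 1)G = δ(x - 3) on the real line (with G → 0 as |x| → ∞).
-\frac{e^{-|x - 3|}}{2}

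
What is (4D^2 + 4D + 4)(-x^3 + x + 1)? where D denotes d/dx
- 4 x^{3} - 12 x^{2} - 20 x + 8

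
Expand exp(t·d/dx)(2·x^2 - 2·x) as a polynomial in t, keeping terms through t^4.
2 t^{2} + 2 t \left(2 x - 1\right) + 2 x^{2} - 2 x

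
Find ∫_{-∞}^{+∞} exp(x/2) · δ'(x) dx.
- \frac{1}{2}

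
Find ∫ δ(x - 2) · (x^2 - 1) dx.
3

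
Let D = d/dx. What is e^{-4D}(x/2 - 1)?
\frac{x}{2} - 3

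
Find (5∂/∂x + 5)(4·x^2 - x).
20 x^{2} + 35 x - 5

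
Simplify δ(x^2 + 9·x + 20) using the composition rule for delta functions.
\frac{\delta(x + 4) + \delta(x + 5)}{1}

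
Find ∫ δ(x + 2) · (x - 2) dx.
-4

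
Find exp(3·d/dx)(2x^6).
2 x^{6} + 36 x^{5} + 270 x^{4} + 1080 x^{3} + 2430 x^{2} + 2916 x + 1458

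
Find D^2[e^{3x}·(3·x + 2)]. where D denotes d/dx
\left(27 x + 36\right) e^{3 x}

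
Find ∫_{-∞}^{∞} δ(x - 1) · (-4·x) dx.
-4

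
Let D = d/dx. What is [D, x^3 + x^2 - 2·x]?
3 x^{2} + 2 x - 2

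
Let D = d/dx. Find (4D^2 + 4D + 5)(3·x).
15 x + 12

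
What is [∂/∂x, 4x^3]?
12 x^{2}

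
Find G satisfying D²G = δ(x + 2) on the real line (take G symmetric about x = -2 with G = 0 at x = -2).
\frac{|x + 2|}{2}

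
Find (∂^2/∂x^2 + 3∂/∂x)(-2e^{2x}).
- 20 e^{2 x}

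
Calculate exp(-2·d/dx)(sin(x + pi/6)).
\sin{\left(x - 2 + \frac{\pi}{6} \right)}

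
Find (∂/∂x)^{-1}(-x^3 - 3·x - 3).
- \frac{x^{4}}{4} - \frac{3 x^{2}}{2} - 3 x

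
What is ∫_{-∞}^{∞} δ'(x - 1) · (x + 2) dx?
-1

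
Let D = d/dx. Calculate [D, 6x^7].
42 x^{6}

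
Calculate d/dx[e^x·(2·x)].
2 \left(x + 1\right) e^{x}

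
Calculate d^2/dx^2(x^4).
12 x^{2}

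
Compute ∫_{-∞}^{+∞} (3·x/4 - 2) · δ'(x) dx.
- \frac{3}{4}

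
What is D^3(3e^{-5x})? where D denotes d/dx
- 375 e^{- 5 x}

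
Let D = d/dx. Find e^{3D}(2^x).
2^{x + 3}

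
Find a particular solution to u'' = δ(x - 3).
\frac{|x - 3|}{2}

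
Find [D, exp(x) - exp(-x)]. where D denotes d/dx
2 \cosh{\left(x \right)}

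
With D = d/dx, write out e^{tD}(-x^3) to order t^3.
- t^{3} - 3 t^{2} x - 3 t x^{2} - x^{3}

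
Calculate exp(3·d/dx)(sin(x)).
\sin{\left(x + 3 \right)}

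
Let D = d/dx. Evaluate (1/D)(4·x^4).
\frac{4 x^{5}}{5}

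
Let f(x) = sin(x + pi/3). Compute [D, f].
\cos{\left(x + \frac{\pi}{3} \right)}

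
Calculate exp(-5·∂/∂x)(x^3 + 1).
x^{3} - 15 x^{2} + 75 x - 124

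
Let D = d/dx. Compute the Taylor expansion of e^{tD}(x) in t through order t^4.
t + x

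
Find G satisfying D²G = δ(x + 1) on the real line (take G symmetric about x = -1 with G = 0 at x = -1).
\frac{|x + 1|}{2}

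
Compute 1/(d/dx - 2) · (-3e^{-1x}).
e^{- x}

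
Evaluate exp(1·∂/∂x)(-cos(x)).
- \cos{\left(x + 1 \right)}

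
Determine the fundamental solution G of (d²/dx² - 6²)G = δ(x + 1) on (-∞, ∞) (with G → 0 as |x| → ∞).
-\frac{e^{-6|x + 1|}}{12}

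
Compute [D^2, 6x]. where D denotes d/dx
12D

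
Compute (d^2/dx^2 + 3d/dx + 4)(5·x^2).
20 x^{2} + 30 x + 10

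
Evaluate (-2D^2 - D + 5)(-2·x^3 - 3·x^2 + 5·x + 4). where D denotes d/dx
- 10 x^{3} - 9 x^{2} + 55 x + 27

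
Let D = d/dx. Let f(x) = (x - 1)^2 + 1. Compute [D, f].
2 x - 2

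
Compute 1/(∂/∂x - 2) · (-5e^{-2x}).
\frac{5 e^{- 2 x}}{4}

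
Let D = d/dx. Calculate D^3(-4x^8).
- 1344 x^{5}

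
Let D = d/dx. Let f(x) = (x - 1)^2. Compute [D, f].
2 x - 2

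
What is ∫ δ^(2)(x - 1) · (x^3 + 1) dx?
6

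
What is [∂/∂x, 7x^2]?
14 x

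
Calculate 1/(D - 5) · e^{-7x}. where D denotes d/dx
- \frac{e^{- 7 x}}{12}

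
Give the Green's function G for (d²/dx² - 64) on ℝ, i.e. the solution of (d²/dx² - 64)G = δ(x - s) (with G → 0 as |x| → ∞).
-\frac{e^{-8|x-s|}}{16}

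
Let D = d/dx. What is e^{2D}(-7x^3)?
- 7 x^{3} - 42 x^{2} - 84 x - 56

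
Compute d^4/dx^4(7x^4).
168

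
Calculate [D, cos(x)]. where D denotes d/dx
- \sin{\left(x \right)}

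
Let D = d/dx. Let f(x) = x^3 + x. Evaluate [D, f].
3 x^{2} + 1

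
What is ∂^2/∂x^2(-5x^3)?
- 30 x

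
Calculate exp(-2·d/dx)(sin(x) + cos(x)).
\sqrt{2} \cos{\left(- x + \frac{\pi}{4} + 2 \right)}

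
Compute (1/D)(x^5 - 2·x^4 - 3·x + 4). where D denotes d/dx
\frac{x^{6}}{6} - \frac{2 x^{5}}{5} - \frac{3 x^{2}}{2} + 4 x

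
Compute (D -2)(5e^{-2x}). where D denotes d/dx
- 20 e^{- 2 x}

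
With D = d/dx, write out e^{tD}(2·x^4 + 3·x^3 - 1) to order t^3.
t^{3} \left(8 x + 3\right) + 3 t^{2} x \left(4 x + 3\right) + t x^{2} \left(8 x + 9\right) + 2 x^{4} + 3 x^{3} - 1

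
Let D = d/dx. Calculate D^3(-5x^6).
- 600 x^{3}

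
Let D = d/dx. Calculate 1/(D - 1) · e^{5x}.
\frac{e^{5 x}}{4}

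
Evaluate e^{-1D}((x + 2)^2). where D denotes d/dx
x^{2} + 2 x + 1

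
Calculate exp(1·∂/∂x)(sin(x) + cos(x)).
\sqrt{2} \sin{\left(x + \frac{\pi}{4} + 1 \right)}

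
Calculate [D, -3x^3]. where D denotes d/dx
- 9 x^{2}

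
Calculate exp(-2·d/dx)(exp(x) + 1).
e^{x - 2} + 1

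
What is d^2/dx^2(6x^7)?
252 x^{5}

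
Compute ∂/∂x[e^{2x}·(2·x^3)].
x^{2} \left(4 x + 6\right) e^{2 x}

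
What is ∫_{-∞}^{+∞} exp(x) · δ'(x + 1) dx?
- \frac{1}{e}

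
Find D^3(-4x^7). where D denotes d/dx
- 840 x^{4}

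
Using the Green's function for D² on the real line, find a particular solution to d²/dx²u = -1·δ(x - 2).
-\frac{|x - 2|}{2}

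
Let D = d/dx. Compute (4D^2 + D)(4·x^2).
8 x + 32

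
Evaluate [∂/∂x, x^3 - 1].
3 x^{2}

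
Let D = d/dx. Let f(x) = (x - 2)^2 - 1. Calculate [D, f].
2 x - 4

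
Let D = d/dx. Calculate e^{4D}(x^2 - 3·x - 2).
x^{2} + 5 x + 2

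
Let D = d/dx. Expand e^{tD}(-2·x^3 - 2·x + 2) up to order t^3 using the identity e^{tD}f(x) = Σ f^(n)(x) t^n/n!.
- 2 t^{3} - 6 t^{2} x - 2 t \left(3 x^{2} + 1\right) - 2 x^{3} - 2 x + 2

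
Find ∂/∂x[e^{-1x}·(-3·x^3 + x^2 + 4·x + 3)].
\left(3 x^{3} - 10 x^{2} - 2 x + 1\right) e^{- x}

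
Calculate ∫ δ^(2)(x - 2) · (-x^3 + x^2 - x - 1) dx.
-10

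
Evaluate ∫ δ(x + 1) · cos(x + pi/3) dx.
\sin{\left(\frac{\pi}{6} + 1 \right)}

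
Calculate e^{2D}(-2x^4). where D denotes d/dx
- 2 x^{4} - 16 x^{3} - 48 x^{2} - 64 x - 32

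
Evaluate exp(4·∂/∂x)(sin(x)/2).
\frac{\sin{\left(x + 4 \right)}}{2}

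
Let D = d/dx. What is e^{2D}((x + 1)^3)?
x^{3} + 9 x^{2} + 27 x + 27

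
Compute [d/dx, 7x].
7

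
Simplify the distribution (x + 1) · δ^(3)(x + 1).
-3\delta^{(2)}(x + 1)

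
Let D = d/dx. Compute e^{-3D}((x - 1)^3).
x^{3} - 12 x^{2} + 48 x - 64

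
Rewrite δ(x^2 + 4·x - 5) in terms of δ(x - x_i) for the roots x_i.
\frac{\delta(x + 5) + \delta(x - 1)}{6}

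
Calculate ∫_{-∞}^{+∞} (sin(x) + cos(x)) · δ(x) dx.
1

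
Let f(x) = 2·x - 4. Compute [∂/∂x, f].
2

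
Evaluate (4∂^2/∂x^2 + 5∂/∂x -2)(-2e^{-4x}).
- 84 e^{- 4 x}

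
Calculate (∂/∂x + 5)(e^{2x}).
7 e^{2 x}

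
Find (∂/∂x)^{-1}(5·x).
\frac{5 x^{2}}{2}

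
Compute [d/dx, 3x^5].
15 x^{4}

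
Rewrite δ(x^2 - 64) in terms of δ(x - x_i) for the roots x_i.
\frac{\delta(x - 8) + \delta(x + 8)}{16}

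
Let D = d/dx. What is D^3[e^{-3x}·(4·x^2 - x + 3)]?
9 \left(- 12 x^{2} + 27 x - 20\right) e^{- 3 x}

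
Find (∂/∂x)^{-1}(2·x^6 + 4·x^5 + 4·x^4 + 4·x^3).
\frac{2 x^{7}}{7} + \frac{2 x^{6}}{3} + \frac{4 x^{5}}{5} + x^{4}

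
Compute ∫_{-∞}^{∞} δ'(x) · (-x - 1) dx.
1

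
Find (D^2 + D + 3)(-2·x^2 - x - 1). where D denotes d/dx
- 6 x^{2} - 7 x - 8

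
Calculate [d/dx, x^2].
2 x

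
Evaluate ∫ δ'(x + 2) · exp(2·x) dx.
- \frac{2}{e^{4}}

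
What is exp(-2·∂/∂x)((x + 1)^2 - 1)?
x \left(x - 2\right)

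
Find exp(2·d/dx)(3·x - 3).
3 x + 3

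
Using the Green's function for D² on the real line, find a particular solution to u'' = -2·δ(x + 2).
-|x + 2|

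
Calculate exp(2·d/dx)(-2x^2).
- 2 x^{2} - 8 x - 8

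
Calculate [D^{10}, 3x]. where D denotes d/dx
30D^{9}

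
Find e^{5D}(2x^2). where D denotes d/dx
2 x^{2} + 20 x + 50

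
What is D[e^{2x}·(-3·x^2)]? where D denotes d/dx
6 x \left(- x - 1\right) e^{2 x}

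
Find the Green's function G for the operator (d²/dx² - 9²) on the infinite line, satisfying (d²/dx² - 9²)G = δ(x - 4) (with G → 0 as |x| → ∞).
-\frac{e^{-9|x - 4|}}{18}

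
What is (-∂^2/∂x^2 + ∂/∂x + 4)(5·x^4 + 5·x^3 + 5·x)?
20 x^{4} + 40 x^{3} - 45 x^{2} - 10 x + 5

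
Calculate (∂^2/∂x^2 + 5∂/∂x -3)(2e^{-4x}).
- 14 e^{- 4 x}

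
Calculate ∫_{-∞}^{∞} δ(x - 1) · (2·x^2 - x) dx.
1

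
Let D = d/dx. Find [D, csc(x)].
- \cot{\left(x \right)} \csc{\left(x \right)}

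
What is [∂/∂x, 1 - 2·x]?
-2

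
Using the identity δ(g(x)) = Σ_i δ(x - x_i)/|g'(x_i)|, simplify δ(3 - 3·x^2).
\frac{\delta(x - 1) + \delta(x + 1)}{6}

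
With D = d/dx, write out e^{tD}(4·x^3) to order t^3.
4 t^{3} + 12 t^{2} x + 12 t x^{2} + 4 x^{3}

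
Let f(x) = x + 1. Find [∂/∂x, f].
1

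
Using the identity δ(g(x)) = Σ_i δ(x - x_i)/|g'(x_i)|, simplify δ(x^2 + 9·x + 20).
\frac{\delta(x + 4) + \delta(x + 5)}{1}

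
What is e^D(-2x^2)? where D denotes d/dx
- 2 x^{2} - 4 x - 2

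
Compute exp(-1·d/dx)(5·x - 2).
5 x - 7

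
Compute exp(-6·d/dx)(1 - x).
7 - x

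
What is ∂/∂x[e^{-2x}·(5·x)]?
5 \left(1 - 2 x\right) e^{- 2 x}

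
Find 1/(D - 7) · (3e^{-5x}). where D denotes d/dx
- \frac{e^{- 5 x}}{4}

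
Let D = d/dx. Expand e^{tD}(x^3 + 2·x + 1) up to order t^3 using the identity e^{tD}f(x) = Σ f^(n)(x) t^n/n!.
t^{3} + 3 t^{2} x + t \left(3 x^{2} + 2\right) + x^{3} + 2 x + 1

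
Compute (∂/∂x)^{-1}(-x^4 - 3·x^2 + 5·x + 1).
- \frac{x^{5}}{5} - x^{3} + \frac{5 x^{2}}{2} + x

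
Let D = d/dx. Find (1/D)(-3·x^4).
- \frac{3 x^{5}}{5}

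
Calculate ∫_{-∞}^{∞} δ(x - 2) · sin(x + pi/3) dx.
\sin{\left(\frac{\pi}{3} + 2 \right)}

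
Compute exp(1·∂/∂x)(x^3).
x^{3} + 3 x^{2} + 3 x + 1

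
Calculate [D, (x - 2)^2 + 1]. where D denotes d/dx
2 x - 4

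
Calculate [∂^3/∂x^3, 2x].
6\frac{d^{2}}{dx^{2}}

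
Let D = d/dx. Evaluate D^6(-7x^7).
- 35280 x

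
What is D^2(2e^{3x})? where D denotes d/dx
18 e^{3 x}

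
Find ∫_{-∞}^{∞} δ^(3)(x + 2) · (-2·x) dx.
0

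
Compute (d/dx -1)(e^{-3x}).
- 4 e^{- 3 x}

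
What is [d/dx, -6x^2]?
- 12 x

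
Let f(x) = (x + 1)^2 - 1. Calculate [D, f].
2 x + 2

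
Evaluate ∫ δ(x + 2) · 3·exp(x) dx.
\frac{3}{e^{2}}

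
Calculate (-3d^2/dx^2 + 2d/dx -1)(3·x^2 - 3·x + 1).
- 3 x^{2} + 15 x - 25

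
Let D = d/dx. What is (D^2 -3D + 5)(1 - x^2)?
- 5 x^{2} + 6 x + 3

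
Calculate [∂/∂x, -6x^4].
- 24 x^{3}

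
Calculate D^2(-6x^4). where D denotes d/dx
- 72 x^{2}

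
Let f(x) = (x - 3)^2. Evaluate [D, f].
2 x - 6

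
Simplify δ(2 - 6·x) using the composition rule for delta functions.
\frac{\delta(x - 1/3)}{6}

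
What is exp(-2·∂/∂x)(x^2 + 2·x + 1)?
x^{2} - 2 x + 1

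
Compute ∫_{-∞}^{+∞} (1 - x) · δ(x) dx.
1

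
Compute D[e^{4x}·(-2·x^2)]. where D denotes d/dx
4 x \left(- 2 x - 1\right) e^{4 x}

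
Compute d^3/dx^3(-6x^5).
- 360 x^{2}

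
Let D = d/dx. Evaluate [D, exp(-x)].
- e^{- x}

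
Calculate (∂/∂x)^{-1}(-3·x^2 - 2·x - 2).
- x^{3} - x^{2} - 2 x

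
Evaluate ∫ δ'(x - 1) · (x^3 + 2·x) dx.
-5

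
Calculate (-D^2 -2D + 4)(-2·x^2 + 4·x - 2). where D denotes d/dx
- 8 x^{2} + 24 x - 12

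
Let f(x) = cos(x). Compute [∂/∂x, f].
- \sin{\left(x \right)}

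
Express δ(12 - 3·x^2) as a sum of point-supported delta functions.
\frac{\delta(x - 2) + \delta(x + 2)}{12}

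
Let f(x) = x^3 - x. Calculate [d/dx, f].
3 x^{2} - 1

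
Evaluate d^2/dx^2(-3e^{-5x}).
- 75 e^{- 5 x}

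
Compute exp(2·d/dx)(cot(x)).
\cot{\left(x + 2 \right)}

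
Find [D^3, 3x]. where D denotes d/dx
9D^{2}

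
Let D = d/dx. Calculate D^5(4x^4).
0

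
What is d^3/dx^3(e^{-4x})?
- 64 e^{- 4 x}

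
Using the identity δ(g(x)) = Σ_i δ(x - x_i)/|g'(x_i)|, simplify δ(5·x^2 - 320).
\frac{\delta(x - 8) + \delta(x + 8)}{80}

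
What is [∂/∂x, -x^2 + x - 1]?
1 - 2 x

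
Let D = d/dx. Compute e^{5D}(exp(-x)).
e^{- x - 5}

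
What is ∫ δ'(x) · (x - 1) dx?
-1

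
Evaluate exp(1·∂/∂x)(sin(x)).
\sin{\left(x + 1 \right)}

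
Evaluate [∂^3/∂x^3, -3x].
-9\frac{d^{2}}{dx^{2}}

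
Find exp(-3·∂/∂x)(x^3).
x^{3} - 9 x^{2} + 27 x - 27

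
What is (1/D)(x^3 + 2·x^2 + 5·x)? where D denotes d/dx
\frac{x^{4}}{4} + \frac{2 x^{3}}{3} + \frac{5 x^{2}}{2}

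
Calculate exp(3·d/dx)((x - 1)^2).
x^{2} + 4 x + 4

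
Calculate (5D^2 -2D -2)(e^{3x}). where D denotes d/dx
37 e^{3 x}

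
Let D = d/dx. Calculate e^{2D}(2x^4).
2 x^{4} + 16 x^{3} + 48 x^{2} + 64 x + 32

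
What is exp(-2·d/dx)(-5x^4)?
- 5 x^{4} + 40 x^{3} - 120 x^{2} + 160 x - 80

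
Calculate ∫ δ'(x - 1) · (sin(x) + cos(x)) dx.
- \cos{\left(1 \right)} + \sin{\left(1 \right)}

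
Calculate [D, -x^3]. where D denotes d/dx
- 3 x^{2}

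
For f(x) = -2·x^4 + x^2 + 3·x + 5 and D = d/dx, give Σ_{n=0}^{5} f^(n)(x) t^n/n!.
- 2 t^{4} - 8 t^{3} x + t^{2} \left(1 - 12 x^{2}\right) + t \left(- 8 x^{3} + 2 x + 3\right) - 2 x^{4} + x^{2} + 3 x + 5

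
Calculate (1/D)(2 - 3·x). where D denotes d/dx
- \frac{3 x^{2}}{2} + 2 x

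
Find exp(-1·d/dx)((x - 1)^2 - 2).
x^{2} - 4 x + 2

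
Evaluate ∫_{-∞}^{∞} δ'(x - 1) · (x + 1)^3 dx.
-12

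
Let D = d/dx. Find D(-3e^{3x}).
- 9 e^{3 x}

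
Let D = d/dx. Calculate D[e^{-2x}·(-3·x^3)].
x^{2} \left(6 x - 9\right) e^{- 2 x}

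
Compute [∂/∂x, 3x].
3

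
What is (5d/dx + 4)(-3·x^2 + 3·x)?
- 12 x^{2} - 18 x + 15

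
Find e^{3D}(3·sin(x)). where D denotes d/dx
3 \sin{\left(x + 3 \right)}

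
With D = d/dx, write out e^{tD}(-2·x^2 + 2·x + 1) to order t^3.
- 2 t^{2} - 2 t \left(2 x - 1\right) - 2 x^{2} + 2 x + 1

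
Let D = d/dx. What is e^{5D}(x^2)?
x^{2} + 10 x + 25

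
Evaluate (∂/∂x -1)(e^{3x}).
2 e^{3 x}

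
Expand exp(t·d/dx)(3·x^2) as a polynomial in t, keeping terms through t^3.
3 t^{2} + 6 t x + 3 x^{2}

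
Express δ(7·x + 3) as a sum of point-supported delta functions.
\frac{\delta(x + 3/7)}{7}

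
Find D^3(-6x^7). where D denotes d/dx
- 1260 x^{4}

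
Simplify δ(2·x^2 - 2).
\frac{\delta(x - 1) + \delta(x + 1)}{4}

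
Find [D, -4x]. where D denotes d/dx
-4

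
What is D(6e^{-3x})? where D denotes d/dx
- 18 e^{- 3 x}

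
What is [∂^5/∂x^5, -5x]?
-25\frac{d^{4}}{dx^{4}}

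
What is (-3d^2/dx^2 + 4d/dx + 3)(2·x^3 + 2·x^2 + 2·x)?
6 x^{3} + 30 x^{2} - 14 x - 4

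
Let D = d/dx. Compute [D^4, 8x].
32D^{3}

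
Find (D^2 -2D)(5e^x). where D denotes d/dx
- 5 e^{x}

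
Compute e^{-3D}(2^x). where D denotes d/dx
2^{x - 3}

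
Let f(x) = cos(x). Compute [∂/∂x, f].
- \sin{\left(x \right)}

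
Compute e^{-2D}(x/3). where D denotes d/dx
\frac{x}{3} - \frac{2}{3}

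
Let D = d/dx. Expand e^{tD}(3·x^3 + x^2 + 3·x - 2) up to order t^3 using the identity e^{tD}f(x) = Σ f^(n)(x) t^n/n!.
3 t^{3} + t^{2} \left(9 x + 1\right) + t \left(9 x^{2} + 2 x + 3\right) + 3 x^{3} + x^{2} + 3 x - 2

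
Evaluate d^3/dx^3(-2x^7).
- 420 x^{4}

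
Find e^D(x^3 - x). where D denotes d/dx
x \left(x^{2} + 3 x + 2\right)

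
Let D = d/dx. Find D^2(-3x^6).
- 90 x^{4}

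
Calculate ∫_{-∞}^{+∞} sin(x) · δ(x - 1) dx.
\sin{\left(1 \right)}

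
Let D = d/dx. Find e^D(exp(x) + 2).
e^{x + 1} + 2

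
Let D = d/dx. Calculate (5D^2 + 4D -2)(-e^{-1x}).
e^{- x}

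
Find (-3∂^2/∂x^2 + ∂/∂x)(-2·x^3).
6 x \left(6 - x\right)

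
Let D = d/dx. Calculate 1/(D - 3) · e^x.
- \frac{e^{x}}{2}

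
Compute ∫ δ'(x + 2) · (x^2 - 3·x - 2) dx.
7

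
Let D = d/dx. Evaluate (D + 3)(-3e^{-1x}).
- 6 e^{- x}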